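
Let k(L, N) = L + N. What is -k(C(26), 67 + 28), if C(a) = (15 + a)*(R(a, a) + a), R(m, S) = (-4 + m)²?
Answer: -21005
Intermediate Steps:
C(a) = (15 + a)*(a + (-4 + a)²) (C(a) = (15 + a)*((-4 + a)² + a) = (15 + a)*(a + (-4 + a)²))
-k(C(26), 67 + 28) = -((240 + 26³ - 89*26 + 8*26²) + (67 + 28)) = -((240 + 17576 - 2314 + 8*676) + 95) = -((240 + 17576 - 2314 + 5408) + 95) = -(20910 + 95) = -1*21005 = -21005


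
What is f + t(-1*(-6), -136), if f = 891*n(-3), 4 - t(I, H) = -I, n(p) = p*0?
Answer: 10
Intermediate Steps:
n(p) = 0
t(I, H) = 4 + I (t(I, H) = 4 - (-1)*I = 4 + I)
f = 0 (f = 891*0 = 0)
f + t(-1*(-6), -136) = 0 + (4 - 1*(-6)) = 0 + (4 + 6) = 0 + 10 = 10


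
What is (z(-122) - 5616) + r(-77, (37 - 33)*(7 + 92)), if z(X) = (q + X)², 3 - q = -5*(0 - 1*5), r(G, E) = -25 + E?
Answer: 15491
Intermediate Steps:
q = -22 (q = 3 - (-5)*(0 - 1*5) = 3 - (-5)*(0 - 5) = 3 - (-5)*(-5) = 3 - 1*25 = 3 - 25 = -22)
z(X) = (-22 + X)²
(z(-122) - 5616) + r(-77, (37 - 33)*(7 + 92)) = ((-22 - 122)² - 5616) + (-25 + (37 - 33)*(7 + 92)) = ((-144)² - 5616) + (-25 + 4*99) = (20736 - 5616) + (-25 + 396) = 15120 + 371 = 15491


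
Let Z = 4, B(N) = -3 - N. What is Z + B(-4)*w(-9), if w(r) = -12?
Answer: -8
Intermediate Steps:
Z + B(-4)*w(-9) = 4 + (-3 - 1*(-4))*(-12) = 4 + (-3 + 4)*(-12) = 4 + 1*(-12) = 4 - 12 = -8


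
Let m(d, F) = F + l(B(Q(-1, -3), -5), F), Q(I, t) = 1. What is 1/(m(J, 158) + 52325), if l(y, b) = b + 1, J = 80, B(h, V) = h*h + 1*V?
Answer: 1/52642 ≈ 1.8996e-5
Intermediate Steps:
B(h, V) = V + h² (B(h, V) = h² + V = V + h²)
l(y, b) = 1 + b
m(d, F) = 1 + 2*F (m(d, F) = F + (1 + F) = 1 + 2*F)
1/(m(J, 158) + 52325) = 1/((1 + 2*158) + 52325) = 1/((1 + 316) + 52325) = 1/(317 + 52325) = 1/52642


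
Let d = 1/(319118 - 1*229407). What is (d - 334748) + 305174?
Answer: -2653113113/89711 ≈ -29574.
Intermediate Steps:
d = 1/89711 (d = 1/(319118 - 229407) = 1/89711 ≈ 1.1147e-5)
(d - 334748) + 305174 = (1/89711 - 334748) + 305174 = -30030577827/89711 + 305174 = -2653113113/89711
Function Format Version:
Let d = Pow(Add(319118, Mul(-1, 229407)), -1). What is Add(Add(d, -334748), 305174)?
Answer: Rational(-2653113113, 89711) ≈ -29574.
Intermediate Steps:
d = Rational(1, 89711) (d = Pow(Add(319118, -229407), -1) = Pow(89711, -1) = Rational(1, 89711) ≈ 1.1147e-5)
Add(Add(d, -334748), 305174) = Add(Add(Rational(1, 89711), -334748), 305174) = Add(Rational(-30030577827, 89711), 305174) = Rational(-2653113113, 89711)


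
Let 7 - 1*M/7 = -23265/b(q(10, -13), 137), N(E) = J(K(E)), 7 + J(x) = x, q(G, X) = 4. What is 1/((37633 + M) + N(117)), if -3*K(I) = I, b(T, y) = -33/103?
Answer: -1/470669 ≈ -2.1246e-6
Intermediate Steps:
b(T, y) = -33/103 (b(T, y) = -33*1/103 = -33/103)
K(I) = -I/3
J(x) = -7 + x
N(E) = -7 - E/3
M = -508256 (M = 49 - (-162855)/(-33/103) = 49 - (-162855)*(-103)/33 = 49 - 7*72615 = 49 - 508305 = -508256)
1/((37633 + M) + N(117)) = 1/((37633 - 508256) + (-7 - ⅓*117)) = 1/(-470623 + (-7 - 39)) = 1/(-470623 - 46) = 1/(-470669) = -1/470669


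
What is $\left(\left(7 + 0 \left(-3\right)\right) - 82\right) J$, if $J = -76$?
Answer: $5700$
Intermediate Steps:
$\left(\left(7 + 0 \left(-3\right)\right) - 82\right) J = \left(\left(7 + 0 \left(-3\right)\right) - 82\right) \left(-76\right) = \left(\left(7 + 0\right) - 82\right) \left(-76\right) = \left(7 - 82\right) \left(-76\right) = \left(-75\right) \left(-76\right) = 5700$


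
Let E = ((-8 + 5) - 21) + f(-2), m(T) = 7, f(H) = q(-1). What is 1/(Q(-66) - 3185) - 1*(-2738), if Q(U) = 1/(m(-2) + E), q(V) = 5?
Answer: 104649086/38221 ≈ 2738.0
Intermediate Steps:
f(H) = 5
E = -19 (E = ((-8 + 5) - 21) + 5 = (-3 - 21) + 5 = -24 + 5 = -19)
Q(U) = -1/12 (Q(U) = 1/(7 - 19) = 1/(-12) = -1/12)
1/(Q(-66) - 3185) - 1*(-2738) = 1/(-1/12 - 3185) - 1*(-2738) = 1/(-38221/12) + 2738 = -12/38221 + 2738 = 104649086/38221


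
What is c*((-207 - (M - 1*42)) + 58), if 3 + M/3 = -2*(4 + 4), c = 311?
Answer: -15550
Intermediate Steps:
M = -57 (M = -9 + 3*(-2*(4 + 4)) = -9 + 3*(-2*8) = -9 + 3*(-16) = -9 - 48 = -57)
c*((-207 - (M - 1*42)) + 58) = 311*((-207 - (-57 - 1*42)) + 58) = 311*((-207 - (-57 - 42)) + 58) = 311*((-207 - 1*(-99)) + 58) = 311*((-207 + 99) + 58) = 311*(-108 + 58) = 311*(-50) = -15550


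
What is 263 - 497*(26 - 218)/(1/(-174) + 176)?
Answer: 24657625/30623 ≈ 805.20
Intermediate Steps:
263 - 497*(26 - 218)/(1/(-174) + 176) = 263 - (-95424)/(-1/174 + 176) = 263 - (-95424)/30623/174 = 263 - (-95424)*174/30623 = 263 - 497*(-33408/30623) = 263 + 16603776/30623 = 24657625/30623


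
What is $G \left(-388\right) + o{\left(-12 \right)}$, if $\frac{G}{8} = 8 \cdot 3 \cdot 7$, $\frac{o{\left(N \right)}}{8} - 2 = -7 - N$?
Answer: $-521416$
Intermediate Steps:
$o{\left(N \right)} = -40 - 8 N$ ($o{\left(N \right)} = 16 + 8 \left(-7 - N\right) = 16 - \left(56 + 8 N\right) = -40 - 8 N$)
$G = 1344$ ($G = 8 \cdot 8 \cdot 3 \cdot 7 = 8 \cdot 24 \cdot 7 = 8 \cdot 168 = 1344$)
$G \left(-388\right) + o{\left(-12 \right)} = 1344 \left(-388\right) - -56 = -521472 + \left(-40 + 96\right) = -521472 + 56 = -521416$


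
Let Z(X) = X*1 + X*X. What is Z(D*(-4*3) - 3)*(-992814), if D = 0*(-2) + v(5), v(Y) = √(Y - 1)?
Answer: -696955428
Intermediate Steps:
v(Y) = √(-1 + Y)
D = 2 (D = 0*(-2) + √(-1 + 5) = 0 + √4 = 0 + 2 = 2)
Z(X) = X + X²
Z(D*(-4*3) - 3)*(-992814) = ((2*(-4*3) - 3)*(1 + (2*(-4*3) - 3)))*(-992814) = ((2*(-12) - 3)*(1 + (2*(-12) - 3)))*(-992814) = ((-24 - 3)*(1 + (-24 - 3)))*(-992814) = -27*(1 - 27)*(-992814) = -27*(-26)*(-992814) = 702*(-992814) = -696955428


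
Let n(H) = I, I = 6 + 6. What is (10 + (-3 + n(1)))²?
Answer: 361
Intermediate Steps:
I = 12
n(H) = 12
(10 + (-3 + n(1)))² = (10 + (-3 + 12))² = (10 + 9)² = 19² = 361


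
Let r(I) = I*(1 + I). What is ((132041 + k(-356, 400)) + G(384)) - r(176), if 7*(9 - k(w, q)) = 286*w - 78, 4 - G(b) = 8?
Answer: 808152/7 ≈ 1.1545e+5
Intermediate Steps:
G(b) = -4 (G(b) = 4 - 1*8 = 4 - 8 = -4)
k(w, q) = 141/7 - 286*w/7 (k(w, q) = 9 - (286*w - 78)/7 = 9 - (-78 + 286*w)/7 = 9 + (78/7 - 286*w/7) = 141/7 - 286*w/7)
((132041 + k(-356, 400)) + G(384)) - r(176) = ((132041 + (141/7 - 286/7*(-356))) - 4) - 176*(1 + 176) = ((132041 + (141/7 + 101816/7)) - 4) - 176*177 = ((132041 + 101957/7) - 4) - 1*31152 = (1026244/7 - 4) - 31152 = 1026216/7 - 31152 = 808152/7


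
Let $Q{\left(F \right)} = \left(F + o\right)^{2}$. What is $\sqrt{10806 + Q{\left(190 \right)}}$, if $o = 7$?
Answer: $\sqrt{49615} \approx 222.74$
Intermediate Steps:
$Q{\left(F \right)} = \left(7 + F\right)^{2}$ ($Q{\left(F \right)} = \left(F + 7\right)^{2} = \left(7 + F\right)^{2}$)
$\sqrt{10806 + Q{\left(190 \right)}} = \sqrt{10806 + \left(7 + 190\right)^{2}} = \sqrt{10806 + 197^{2}} = \sqrt{10806 + 38809} = \sqrt{49615}$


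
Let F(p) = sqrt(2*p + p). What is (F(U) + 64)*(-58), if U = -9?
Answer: -3712 - 174*I*sqrt(3) ≈ -3712.0 - 301.38*I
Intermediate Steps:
F(p) = sqrt(3)*sqrt(p) (F(p) = sqrt(3*p) = sqrt(3)*sqrt(p))
(F(U) + 64)*(-58) = (sqrt(3)*sqrt(-9) + 64)*(-58) = (sqrt(3)*(3*I) + 64)*(-58) = (3*I*sqrt(3) + 64)*(-58) = (64 + 3*I*sqrt(3))*(-58) = -3712 - 174*I*sqrt(3)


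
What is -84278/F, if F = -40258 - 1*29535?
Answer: 84278/69793 ≈ 1.2075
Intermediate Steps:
F = -69793 (F = -40258 - 29535 = -69793)
-84278/F = -84278/(-69793) = -84278*(-1/69793) = 84278/69793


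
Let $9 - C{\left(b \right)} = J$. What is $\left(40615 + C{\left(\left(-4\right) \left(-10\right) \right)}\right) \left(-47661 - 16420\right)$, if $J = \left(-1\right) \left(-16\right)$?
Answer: $-2602201248$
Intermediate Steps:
$J = 16$
$C{\left(b \right)} = -7$ ($C{\left(b \right)} = 9 - 16 = -7$)
$\left(40615 + C{\left(\left(-4\right) \left(-10\right) \right)}\right) \left(-47661 - 16420\right) = \left(40615 - 7\right) \left(-47661 - 16420\right) = 40608 \left(-64081\right) = -2602201248$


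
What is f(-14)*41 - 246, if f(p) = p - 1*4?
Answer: -984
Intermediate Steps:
f(p) = -4 + p (f(p) = p - 4 = -4 + p)
f(-14)*41 - 246 = (-4 - 14)*41 - 246 = -18*41 - 246 = -738 - 246 = -984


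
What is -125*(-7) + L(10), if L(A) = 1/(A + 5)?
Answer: 13126/15 ≈ 875.07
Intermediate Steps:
L(A) = 1/(5 + A)
-125*(-7) + L(10) = -125*(-7) + 1/(5 + 10) = 875 + 1/15 = 13126/15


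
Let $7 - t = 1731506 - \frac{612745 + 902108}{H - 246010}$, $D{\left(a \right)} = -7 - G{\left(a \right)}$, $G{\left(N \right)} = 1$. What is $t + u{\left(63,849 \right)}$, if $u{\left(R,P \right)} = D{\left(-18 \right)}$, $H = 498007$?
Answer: $- \frac{145444351542}{83999} \approx -1.7315 \cdot 10^{6}$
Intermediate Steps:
$D{\left(a \right)} = -8$ ($D{\left(a \right)} = -7 - 1 = -8$)
$u{\left(R,P \right)} = -8$
$t = - \frac{145443679550}{83999}$ ($t = 7 - \left(1731506 - \frac{612745 + 902108}{498007 - 246010}\right) = 7 - \left(1731506 - \frac{1514853}{251997}\right) = 7 - \left(1731506 - 1514853 \cdot \frac{1}{251997}\right) = 7 - \left(1731506 - \frac{504951}{83999}\right) = 7 - \frac{145444267543}{83999} = - \frac{145443679550}{83999} \approx -1.7315 \cdot 10^{6}$)
$t + u{\left(63,849 \right)} = - \frac{145443679550}{83999} - 8 = - \frac{145444351542}{83999}$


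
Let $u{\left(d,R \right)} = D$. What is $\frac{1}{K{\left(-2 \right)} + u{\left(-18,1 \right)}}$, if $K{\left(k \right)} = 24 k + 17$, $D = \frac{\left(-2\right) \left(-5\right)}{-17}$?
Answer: $- \frac{17}{537} \approx -0.031657$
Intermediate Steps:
$D = - \frac{10}{17}$ ($D = 10 \left(- \frac{1}{17}\right) = - \frac{10}{17} \approx -0.58823$)
$u{\left(d,R \right)} = - \frac{10}{17}$
$K{\left(k \right)} = 17 + 24 k$
$\frac{1}{K{\left(-2 \right)} + u{\left(-18,1 \right)}} = \frac{1}{\left(17 + 24 \left(-2\right)\right) - \frac{10}{17}} = \frac{1}{\left(17 - 48\right) - \frac{10}{17}} = \frac{1}{-31 - \frac{10}{17}} = \frac{1}{- \frac{537}{17}} = - \frac{17}{537}$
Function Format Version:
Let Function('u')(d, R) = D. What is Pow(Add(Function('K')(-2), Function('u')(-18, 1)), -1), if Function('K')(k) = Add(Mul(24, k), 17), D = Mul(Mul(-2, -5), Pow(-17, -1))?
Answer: Rational(-17, 537) ≈ -0.031657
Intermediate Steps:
D = Rational(-10, 17) (D = Mul(10, Rational(-1, 17)) = Rational(-10, 17) ≈ -0.58823)
Function('u')(d, R) = Rational(-10, 17)
Function('K')(k) = Add(17, Mul(24, k))
Pow(Add(Function('K')(-2), Function('u')(-18, 1)), -1) = Pow(Add(Add(17, Mul(24, -2)), Rational(-10, 17)), -1) = Pow(Add(Add(17, -48), Rational(-10, 17)), -1) = Pow(Add(-31, Rational(-10, 17)), -1) = Pow(Rational(-537, 17), -1) = Rational(-17, 537)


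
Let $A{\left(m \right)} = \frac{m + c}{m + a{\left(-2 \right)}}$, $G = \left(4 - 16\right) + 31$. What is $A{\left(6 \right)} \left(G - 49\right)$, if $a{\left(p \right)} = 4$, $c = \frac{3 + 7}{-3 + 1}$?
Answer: $-3$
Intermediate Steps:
$G = 19$ ($G = -12 + 31 = 19$)
$c = -5$ ($c = \frac{10}{-2} = 10 \left(- \frac{1}{2}\right) = -5$)
$A{\left(m \right)} = \frac{-5 + m}{4 + m}$ ($A{\left(m \right)} = \frac{m - 5}{m + 4} = \frac{-5 + m}{4 + m}$)
$A{\left(6 \right)} \left(G - 49\right) = \frac{-5 + 6}{4 + 6} \left(19 - 49\right) = \frac{1}{10} \cdot 1 \left(-30\right) = \frac{1}{10} \left(-30\right) = -3$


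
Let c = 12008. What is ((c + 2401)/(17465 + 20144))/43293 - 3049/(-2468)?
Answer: 1654812329275/1339471162172 ≈ 1.2354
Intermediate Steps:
((c + 2401)/(17465 + 20144))/43293 - 3049/(-2468) = ((12008 + 2401)/(17465 + 20144))/43293 - 3049/(-2468) = (14409/37609)*(1/43293) - 3049*(-1/2468) = (14409*(1/37609))*(1/43293) + 3049/2468 = (14409/37609)*(1/43293) + 3049/2468 = 4803/542735479 + 3049/2468 = 1654812329275/1339471162172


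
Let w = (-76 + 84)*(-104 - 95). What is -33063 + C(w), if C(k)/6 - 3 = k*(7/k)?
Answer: -33003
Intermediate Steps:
w = -1592 (w = 8*(-199) = -1592)
C(k) = 60 (C(k) = 18 + 6*(k*(7/k)) = 18 + 6*7 = 18 + 42 = 60)
-33063 + C(w) = -33063 + 60 = -33003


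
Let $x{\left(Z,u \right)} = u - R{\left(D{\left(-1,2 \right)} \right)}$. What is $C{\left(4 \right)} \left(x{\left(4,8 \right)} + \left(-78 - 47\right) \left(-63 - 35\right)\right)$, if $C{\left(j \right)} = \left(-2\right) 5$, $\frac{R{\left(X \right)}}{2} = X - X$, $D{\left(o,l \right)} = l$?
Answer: $-122580$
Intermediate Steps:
$R{\left(X \right)} = 0$ ($R{\left(X \right)} = 2 \left(X - X\right) = 2 \cdot 0 = 0$)
$x{\left(Z,u \right)} = u$ ($x{\left(Z,u \right)} = u - 0 = u + 0 = u$)
$C{\left(j \right)} = -10$
$C{\left(4 \right)} \left(x{\left(4,8 \right)} + \left(-78 - 47\right) \left(-63 - 35\right)\right) = - 10 \left(8 + \left(-78 - 47\right) \left(-63 - 35\right)\right) = - 10 \left(8 - -12250\right) = - 10 \left(8 + 12250\right) = \left(-10\right) 12258 = -122580$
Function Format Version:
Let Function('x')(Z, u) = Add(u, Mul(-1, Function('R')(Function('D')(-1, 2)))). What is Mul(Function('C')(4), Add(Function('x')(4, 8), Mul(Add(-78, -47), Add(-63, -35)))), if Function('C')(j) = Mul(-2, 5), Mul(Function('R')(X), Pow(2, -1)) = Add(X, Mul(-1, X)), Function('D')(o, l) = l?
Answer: -122580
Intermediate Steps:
Function('R')(X) = 0 (Function('R')(X) = Mul(2, Add(X, Mul(-1, X))) = Mul(2, 0) = 0)
Function('x')(Z, u) = u (Function('x')(Z, u) = Add(u, Mul(-1, 0)) = Add(u, 0) = u)
Function('C')(j) = -10
Mul(Function('C')(4), Add(Function('x')(4, 8), Mul(Add(-78, -47), Add(-63, -35)))) = Mul(-10, Add(8, Mul(Add(-78, -47), Add(-63, -35)))) = Mul(-10, Add(8, Mul(-125, -98))) = Mul(-10, Add(8, 12250)) = Mul(-10, 12258) = -122580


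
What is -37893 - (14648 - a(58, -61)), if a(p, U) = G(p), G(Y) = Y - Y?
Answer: -52541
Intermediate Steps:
G(Y) = 0
a(p, U) = 0
-37893 - (14648 - a(58, -61)) = -37893 - (14648 - 1*0) = -37893 - (14648 + 0) = -37893 - 1*14648 = -37893 - 14648 = -52541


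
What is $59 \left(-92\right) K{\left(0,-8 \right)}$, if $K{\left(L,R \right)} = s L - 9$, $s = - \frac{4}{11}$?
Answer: $48852$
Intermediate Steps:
$s = - \frac{4}{11}$ ($s = \left(-4\right) \frac{1}{11} = - \frac{4}{11} \approx -0.36364$)
$K{\left(L,R \right)} = -9 - \frac{4 L}{11}$ ($K{\left(L,R \right)} = - \frac{4 L}{11} - 9 = -9 - \frac{4 L}{11}$)
$59 \left(-92\right) K{\left(0,-8 \right)} = 59 \left(-92\right) \left(-9 - 0\right) = - 5428 \left(-9 + 0\right) = \left(-5428\right) \left(-9\right) = 48852$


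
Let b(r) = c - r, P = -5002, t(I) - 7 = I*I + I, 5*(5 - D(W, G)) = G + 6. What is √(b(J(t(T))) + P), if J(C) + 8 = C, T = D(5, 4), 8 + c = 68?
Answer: I*√4953 ≈ 70.378*I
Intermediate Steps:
D(W, G) = 19/5 - G/5 (D(W, G) = 5 - (G + 6)/5 = 5 - (6 + G)/5 = 5 + (-6/5 - G/5) = 19/5 - G/5)
c = 60 (c = -8 + 68 = 60)
T = 3 (T = 19/5 - ⅕*4 = 19/5 - ⅘ = 3)
t(I) = 7 + I + I² (t(I) = 7 + (I*I + I) = 7 + (I² + I) = 7 + (I + I²) = 7 + I + I²)
J(C) = -8 + C
b(r) = 60 - r
√(b(J(t(T))) + P) = √((60 - (-8 + (7 + 3 + 3²))) - 5002) = √((60 - (-8 + (7 + 3 + 9))) - 5002) = √((60 - (-8 + 19)) - 5002) = √((60 - 1*11) - 5002) = √((60 - 11) - 5002) = √(49 - 5002) = √(-4953) = I*√4953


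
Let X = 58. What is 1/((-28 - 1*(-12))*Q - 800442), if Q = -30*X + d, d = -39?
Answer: -1/771978 ≈ -1.2954e-6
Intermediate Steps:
Q = -1779 (Q = -30*58 - 39 = -1740 - 39 = -1779)
1/((-28 - 1*(-12))*Q - 800442) = 1/((-28 - 1*(-12))*(-1779) - 800442) = 1/((-28 + 12)*(-1779) - 800442) = 1/(-16*(-1779) - 800442) = 1/(28464 - 800442) = 1/(-771978) = -1/771978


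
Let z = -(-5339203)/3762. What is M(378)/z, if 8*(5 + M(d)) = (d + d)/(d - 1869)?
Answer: -1352439/379083413 ≈ -0.0035677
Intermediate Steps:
M(d) = -5 + d/(4*(-1869 + d)) (M(d) = -5 + ((d + d)/(d - 1869))/8 = -5 + ((2*d)/(-1869 + d))/8 = -5 + (2*d/(-1869 + d))/8 = -5 + d/(4*(-1869 + d)))
z = 5339203/3762 (z = -(-5339203)/3762 = -1361*(-3923/3762) = 5339203/3762 ≈ 1419.2)
M(378)/z = ((37380 - 19*378)/(4*(-1869 + 378)))/(5339203/3762) = ((¼)*(37380 - 7182)/(-1491))*(3762/5339203) = ((¼)*(-1/1491)*30198)*(3762/5339203) = -719/142*3762/5339203 = -1352439/379083413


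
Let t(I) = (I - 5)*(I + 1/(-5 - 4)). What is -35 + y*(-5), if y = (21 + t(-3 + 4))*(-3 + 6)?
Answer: -890/3 ≈ -296.67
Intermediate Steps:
t(I) = (-5 + I)*(-⅑ + I) (t(I) = (-5 + I)*(I + 1/(-9)) = (-5 + I)*(I - ⅑) = (-5 + I)*(-⅑ + I))
y = 157/3 (y = (21 + (5/9 + (-3 + 4)² - 46*(-3 + 4)/9))*(-3 + 6) = (21 + (5/9 + 1² - 46/9*1))*3 = (21 + (5/9 + 1 - 46/9))*3 = (21 - 32/9)*3 = (157/9)*3 = 157/3 ≈ 52.333)
-35 + y*(-5) = -35 + (157/3)*(-5) = -35 - 785/3 = -890/3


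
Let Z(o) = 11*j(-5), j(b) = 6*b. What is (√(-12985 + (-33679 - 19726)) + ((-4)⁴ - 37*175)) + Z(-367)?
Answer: -6549 + I*√66390 ≈ -6549.0 + 257.66*I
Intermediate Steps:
Z(o) = -330 (Z(o) = 11*(6*(-5)) = 11*(-30) = -330)
(√(-12985 + (-33679 - 19726)) + ((-4)⁴ - 37*175)) + Z(-367) = (√(-12985 + (-33679 - 19726)) + ((-4)⁴ - 37*175)) - 330 = (√(-12985 - 53405) + (256 - 6475)) - 330 = (√(-66390) - 6219) - 330 = (I*√66390 - 6219) - 330 = (-6219 + I*√66390) - 330 = -6549 + I*√66390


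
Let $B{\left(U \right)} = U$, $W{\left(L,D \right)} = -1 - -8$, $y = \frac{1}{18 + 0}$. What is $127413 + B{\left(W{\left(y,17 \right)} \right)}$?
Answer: $127420$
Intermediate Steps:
$y = \frac{1}{18} \approx 0.055556$
$W{\left(L,D \right)} = 7$ ($W{\left(L,D \right)} = -1 + 8 = 7$)
$127413 + B{\left(W{\left(y,17 \right)} \right)} = 127413 + 7 = 127420$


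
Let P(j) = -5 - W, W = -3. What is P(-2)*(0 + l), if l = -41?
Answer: 82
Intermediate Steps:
P(j) = -2 (P(j) = -5 - 1*(-3) = -5 + 3 = -2)
P(-2)*(0 + l) = -2*(0 - 41) = -2*(-41) = 82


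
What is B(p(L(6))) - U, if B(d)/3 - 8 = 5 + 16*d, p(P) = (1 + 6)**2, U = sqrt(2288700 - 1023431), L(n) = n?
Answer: 2391 - sqrt(1265269) ≈ 1266.2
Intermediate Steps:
U = sqrt(1265269) ≈ 1124.8
p(P) = 49 (p(P) = 7**2 = 49)
B(d) = 39 + 48*d (B(d) = 24 + 3*(5 + 16*d) = 24 + (15 + 48*d) = 39 + 48*d)
B(p(L(6))) - U = (39 + 48*49) - sqrt(1265269) = (39 + 2352) - sqrt(1265269) = 2391 - sqrt(1265269)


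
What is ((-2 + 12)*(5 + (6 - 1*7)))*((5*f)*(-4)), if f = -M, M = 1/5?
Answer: 160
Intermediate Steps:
M = ⅕ ≈ 0.20000
f = -⅕ (f = -1*⅕ = -⅕ ≈ -0.20000)
((-2 + 12)*(5 + (6 - 1*7)))*((5*f)*(-4)) = ((-2 + 12)*(5 + (6 - 1*7)))*((5*(-⅕))*(-4)) = (10*(5 + (6 - 7)))*(-1*(-4)) = (10*(5 - 1))*4 = (10*4)*4 = 40*4 = 160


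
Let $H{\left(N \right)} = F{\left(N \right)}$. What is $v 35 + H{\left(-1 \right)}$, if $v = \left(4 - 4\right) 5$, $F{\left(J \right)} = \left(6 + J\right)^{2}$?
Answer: $25$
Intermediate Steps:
$v = 0$ ($v = 0 \cdot 5 = 0$)
$H{\left(N \right)} = \left(6 + N\right)^{2}$
$v 35 + H{\left(-1 \right)} = 0 \cdot 35 + \left(6 - 1\right)^{2} = 0 + 5^{2} = 0 + 25 = 25$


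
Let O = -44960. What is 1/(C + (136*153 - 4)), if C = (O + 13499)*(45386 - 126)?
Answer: -1/1423904056 ≈ -7.0229e-10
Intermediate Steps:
C = -1423924860 (C = (-44960 + 13499)*(45386 - 126) = -31461*45260 = -1423924860)
1/(C + (136*153 - 4)) = 1/(-1423924860 + (136*153 - 4)) = 1/(-1423924860 + (20808 - 4)) = 1/(-1423924860 + 20804) = 1/(-1423904056) = -1/1423904056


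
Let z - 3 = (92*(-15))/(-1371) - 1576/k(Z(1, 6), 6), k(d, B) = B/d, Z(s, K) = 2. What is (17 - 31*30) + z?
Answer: -1966462/1371 ≈ -1434.3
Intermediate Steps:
z = -714739/1371 (z = 3 + ((92*(-15))/(-1371) - 1576/(6/2)) = 3 + (-1380*(-1/1371) - 1576/(6*(1/2))) = 3 + (460/457 - 1576/3) = 3 - 718852/1371 = -714739/1371 ≈ -521.33)
(17 - 31*30) + z = (17 - 31*30) - 714739/1371 = (17 - 930) - 714739/1371 = -913 - 714739/1371 = -1966462/1371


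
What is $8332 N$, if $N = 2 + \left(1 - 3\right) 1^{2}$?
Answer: $0$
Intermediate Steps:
$N = 0$ ($N = 2 - 2 = 0$)
$8332 N = 8332 \cdot 0 = 0$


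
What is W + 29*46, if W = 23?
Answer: 1357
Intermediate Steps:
W + 29*46 = 23 + 29*46 = 23 + 1334 = 1357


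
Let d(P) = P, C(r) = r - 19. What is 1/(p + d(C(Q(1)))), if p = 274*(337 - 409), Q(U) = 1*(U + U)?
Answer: -1/19745 ≈ -5.0646e-5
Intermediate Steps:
Q(U) = 2*U (Q(U) = 1*(2*U) = 2*U)
C(r) = -19 + r
p = -19728 (p = 274*(-72) = -19728)
1/(p + d(C(Q(1)))) = 1/(-19728 + (-19 + 2*1)) = 1/(-19728 + (-19 + 2)) = 1/(-19728 - 17) = 1/(-19745) = -1/19745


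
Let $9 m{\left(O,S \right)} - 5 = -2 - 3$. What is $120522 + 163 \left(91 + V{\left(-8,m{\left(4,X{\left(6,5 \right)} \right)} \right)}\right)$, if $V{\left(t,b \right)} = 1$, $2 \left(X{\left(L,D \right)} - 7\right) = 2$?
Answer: $135518$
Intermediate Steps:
$X{\left(L,D \right)} = 8$ ($X{\left(L,D \right)} = 7 + \frac{1}{2} \cdot 2 = 7 + 1 = 8$)
$m{\left(O,S \right)} = 0$ ($m{\left(O,S \right)} = \frac{5}{9} + \frac{-2 - 3}{9} = \frac{5}{9} + \frac{1}{9} \left(-5\right) = \frac{5}{9} - \frac{5}{9} = 0$)
$120522 + 163 \left(91 + V{\left(-8,m{\left(4,X{\left(6,5 \right)} \right)} \right)}\right) = 120522 + 163 \left(91 + 1\right) = 120522 + 163 \cdot 92 = 120522 + 14996 = 135518$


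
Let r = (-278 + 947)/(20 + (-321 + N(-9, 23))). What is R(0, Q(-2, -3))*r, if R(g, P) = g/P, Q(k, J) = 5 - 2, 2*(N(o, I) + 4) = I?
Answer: 0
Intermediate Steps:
N(o, I) = -4 + I/2
Q(k, J) = 3
r = -1338/587 (r = (-278 + 947)/(20 + (-321 + (-4 + (1/2)*23))) = 669/(20 + (-321 + (-4 + 23/2))) = 669/(20 + (-321 + 15/2)) = 669/(20 - 627/2) = 669/(-587/2) = 669*(-2/587) = -1338/587 ≈ -2.2794)
R(0, Q(-2, -3))*r = (0/3)*(-1338/587) = (0*(1/3))*(-1338/587) = 0*(-1338/587) = 0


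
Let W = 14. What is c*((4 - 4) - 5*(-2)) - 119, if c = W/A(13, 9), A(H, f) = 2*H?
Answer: -1477/13 ≈ -113.62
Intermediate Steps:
c = 7/13 (c = 14/((2*13)) = 14/26 = 14*(1/26) = 7/13 ≈ 0.53846)
c*((4 - 4) - 5*(-2)) - 119 = 7*((4 - 4) - 5*(-2))/13 - 119 = 7*(0 + 10)/13 - 119 = (7/13)*10 - 119 = 70/13 - 119 = -1477/13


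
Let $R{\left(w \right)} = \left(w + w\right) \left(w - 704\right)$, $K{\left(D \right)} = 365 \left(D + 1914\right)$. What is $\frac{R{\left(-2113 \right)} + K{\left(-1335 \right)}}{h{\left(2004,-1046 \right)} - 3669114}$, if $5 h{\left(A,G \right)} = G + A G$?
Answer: $- \frac{12115977}{4088560} \approx -2.9634$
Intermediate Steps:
$K{\left(D \right)} = 698610 + 365 D$ ($K{\left(D \right)} = 365 \left(1914 + D\right) = 698610 + 365 D$)
$h{\left(A,G \right)} = \frac{G}{5} + \frac{A G}{5}$ ($h{\left(A,G \right)} = \frac{G + A G}{5} = \frac{G}{5} + \frac{A G}{5}$)
$R{\left(w \right)} = 2 w \left(-704 + w\right)$
$\frac{R{\left(-2113 \right)} + K{\left(-1335 \right)}}{h{\left(2004,-1046 \right)} - 3669114} = \frac{2 \left(-2113\right) \left(-704 - 2113\right) + \left(698610 + 365 \left(-1335\right)\right)}{\frac{1}{5} \left(-1046\right) \left(1 + 2004\right) - 3669114} = \frac{2 \left(-2113\right) \left(-2817\right) + \left(698610 - 487275\right)}{\frac{1}{5} \left(-1046\right) 2005 - 3669114} = \frac{11904642 + 211335}{-419446 - 3669114} = \frac{12115977}{-4088560} = 12115977 \left(- \frac{1}{4088560}\right) = - \frac{12115977}{4088560}$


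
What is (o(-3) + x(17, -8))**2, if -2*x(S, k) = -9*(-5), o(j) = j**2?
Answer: 729/4 ≈ 182.25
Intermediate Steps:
x(S, k) = -45/2 (x(S, k) = -(-9)*(-5)/2 = -1/2*45 = -45/2)
(o(-3) + x(17, -8))**2 = ((-3)**2 - 45/2)**2 = (9 - 45/2)**2 = (-27/2)**2 = 729/4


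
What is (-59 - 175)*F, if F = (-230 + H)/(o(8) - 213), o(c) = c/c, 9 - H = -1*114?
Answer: -12519/106 ≈ -118.10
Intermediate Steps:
H = 123 (H = 9 - (-1)*114 = 9 - 1*(-114) = 9 + 114 = 123)
o(c) = 1
F = 107/212 (F = (-230 + 123)/(1 - 213) = -107/(-212) = -107*(-1/212) = 107/212 ≈ 0.50472)
(-59 - 175)*F = (-59 - 175)*(107/212) = -234*107/212 = -12519/106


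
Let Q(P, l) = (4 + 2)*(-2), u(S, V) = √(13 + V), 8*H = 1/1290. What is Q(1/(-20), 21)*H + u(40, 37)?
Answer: -1/860 + 5*√2 ≈ 7.0699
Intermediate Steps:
H = 1/10320 (H = (⅛)/1290 = (⅛)*(1/1290) = 1/10320 ≈ 9.6899e-5)
Q(P, l) = -12 (Q(P, l) = 6*(-2) = -12)
Q(1/(-20), 21)*H + u(40, 37) = -12*1/10320 + √(13 + 37) = -1/860 + √50 = -1/860 + 5*√2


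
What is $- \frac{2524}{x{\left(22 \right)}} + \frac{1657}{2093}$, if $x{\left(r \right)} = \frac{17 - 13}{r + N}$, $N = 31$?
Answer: $- \frac{69994542}{2093} \approx -33442.0$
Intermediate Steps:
$x{\left(r \right)} = \frac{4}{31 + r}$ ($x{\left(r \right)} = \frac{17 - 13}{r + 31} = \frac{4}{31 + r}$)
$- \frac{2524}{x{\left(22 \right)}} + \frac{1657}{2093} = - \frac{2524}{4 \frac{1}{31 + 22}} + \frac{1657}{2093} = - \frac{2524}{4 \cdot \frac{1}{53}} + 1657 \cdot \frac{1}{2093} = - \frac{2524}{4 \cdot \frac{1}{53}} + \frac{1657}{2093} = - \frac{2524}{\frac{4}{53}} + \frac{1657}{2093} = \left(-2524\right) \frac{53}{4} + \frac{1657}{2093} = -33443 + \frac{1657}{2093} = - \frac{69994542}{2093}$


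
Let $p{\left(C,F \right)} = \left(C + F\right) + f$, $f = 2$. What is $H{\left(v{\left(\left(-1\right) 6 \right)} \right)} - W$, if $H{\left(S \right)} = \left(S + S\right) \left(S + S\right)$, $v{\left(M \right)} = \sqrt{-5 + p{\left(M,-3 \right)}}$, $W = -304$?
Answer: $256$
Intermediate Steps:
$p{\left(C,F \right)} = 2 + C + F$ ($p{\left(C,F \right)} = \left(C + F\right) + 2 = 2 + C + F$)
$v{\left(M \right)} = \sqrt{-6 + M}$ ($v{\left(M \right)} = \sqrt{-5 + \left(2 + M - 3\right)} = \sqrt{-5 + \left(-1 + M\right)} = \sqrt{-6 + M}$)
$H{\left(S \right)} = 4 S^{2}$ ($H{\left(S \right)} = 2 S 2 S = 4 S^{2}$)
$H{\left(v{\left(\left(-1\right) 6 \right)} \right)} - W = 4 \left(\sqrt{-6 - 6}\right)^{2} - -304 = 4 \left(\sqrt{-6 - 6}\right)^{2} + 304 = 4 \left(\sqrt{-12}\right)^{2} + 304 = 4 \left(2 i \sqrt{3}\right)^{2} + 304 = 4 \left(-12\right) + 304 = -48 + 304 = 256$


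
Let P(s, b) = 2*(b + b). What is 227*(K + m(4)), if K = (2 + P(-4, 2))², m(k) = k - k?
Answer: 22700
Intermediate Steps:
P(s, b) = 4*b (P(s, b) = 2*(2*b) = 4*b)
m(k) = 0
K = 100 (K = (2 + 4*2)² = (2 + 8)² = 10² = 100)
227*(K + m(4)) = 227*(100 + 0) = 227*100 = 22700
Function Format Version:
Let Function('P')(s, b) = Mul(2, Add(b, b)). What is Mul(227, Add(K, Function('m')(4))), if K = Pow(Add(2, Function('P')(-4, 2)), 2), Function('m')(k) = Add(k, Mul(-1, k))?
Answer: 22700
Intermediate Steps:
Function('P')(s, b) = Mul(4, b) (Function('P')(s, b) = Mul(2, Mul(2, b)) = Mul(4, b))
Function('m')(k) = 0
K = 100 (K = Pow(Add(2, Mul(4, 2)), 2) = Pow(Add(2, 8), 2) = Pow(10, 2) = 100)
Mul(227, Add(K, Function('m')(4))) = Mul(227, Add(100, 0)) = Mul(227, 100) = 22700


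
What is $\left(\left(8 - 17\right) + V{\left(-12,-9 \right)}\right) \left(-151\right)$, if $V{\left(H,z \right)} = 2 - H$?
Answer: $-755$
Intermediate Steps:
$\left(\left(8 - 17\right) + V{\left(-12,-9 \right)}\right) \left(-151\right) = \left(\left(8 - 17\right) + \left(2 - -12\right)\right) \left(-151\right) = \left(\left(8 - 17\right) + \left(2 + 12\right)\right) \left(-151\right) = \left(-9 + 14\right) \left(-151\right) = 5 \left(-151\right) = -755$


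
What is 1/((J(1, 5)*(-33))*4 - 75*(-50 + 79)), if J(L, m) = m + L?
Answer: -1/2967 ≈ -0.00033704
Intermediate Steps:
J(L, m) = L + m
1/((J(1, 5)*(-33))*4 - 75*(-50 + 79)) = 1/(((1 + 5)*(-33))*4 - 75*(-50 + 79)) = 1/((6*(-33))*4 - 75*29) = 1/(-198*4 - 2175) = 1/(-792 - 2175) = 1/(-2967) = -1/2967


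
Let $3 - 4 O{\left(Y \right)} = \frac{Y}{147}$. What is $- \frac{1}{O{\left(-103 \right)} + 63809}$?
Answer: $- \frac{147}{9380059} \approx -1.5672 \cdot 10^{-5}$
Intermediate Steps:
$O{\left(Y \right)} = \frac{3}{4} - \frac{Y}{588}$ ($O{\left(Y \right)} = \frac{3}{4} - \frac{Y \frac{1}{147}}{4} = \frac{3}{4} - \frac{\frac{1}{147} Y}{4} = \frac{3}{4} - \frac{Y}{588}$)
$- \frac{1}{O{\left(-103 \right)} + 63809} = - \frac{1}{\left(\frac{3}{4} - - \frac{103}{588}\right) + 63809} = - \frac{1}{\left(\frac{3}{4} + \frac{103}{588}\right) + 63809} = - \frac{1}{\frac{136}{147} + 63809} = - \frac{1}{\frac{9380059}{147}} = \left(-1\right) \frac{147}{9380059} = - \frac{147}{9380059}$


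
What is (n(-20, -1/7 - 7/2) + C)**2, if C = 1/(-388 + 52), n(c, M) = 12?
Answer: 16248961/112896 ≈ 143.93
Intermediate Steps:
C = -1/336 (C = 1/(-336) = -1/336 ≈ -0.0029762)
(n(-20, -1/7 - 7/2) + C)**2 = (12 - 1/336)**2 = (4031/336)**2 = 16248961/112896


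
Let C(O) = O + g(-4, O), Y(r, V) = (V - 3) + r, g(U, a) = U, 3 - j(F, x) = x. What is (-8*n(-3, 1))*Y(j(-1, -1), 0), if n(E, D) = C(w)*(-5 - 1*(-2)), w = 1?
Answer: -72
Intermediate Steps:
j(F, x) = 3 - x
Y(r, V) = -3 + V + r (Y(r, V) = (-3 + V) + r = -3 + V + r)
C(O) = -4 + O (C(O) = O - 4 = -4 + O)
n(E, D) = 9 (n(E, D) = (-4 + 1)*(-5 - 1*(-2)) = -3*(-5 + 2) = -3*(-3) = 9)
(-8*n(-3, 1))*Y(j(-1, -1), 0) = (-8*9)*(-3 + 0 + (3 - 1*(-1))) = -72*(-3 + 0 + (3 + 1)) = -72*(-3 + 0 + 4) = -72*1 = -72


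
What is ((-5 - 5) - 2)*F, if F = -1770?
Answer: 21240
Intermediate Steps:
((-5 - 5) - 2)*F = ((-5 - 5) - 2)*(-1770) = (-10 - 2)*(-1770) = -12*(-1770) = 21240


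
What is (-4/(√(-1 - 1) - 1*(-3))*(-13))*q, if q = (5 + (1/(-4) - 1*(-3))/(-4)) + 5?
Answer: 5811/44 - 1937*I*√2/44 ≈ 132.07 - 62.258*I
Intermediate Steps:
q = 149/16 (q = (5 + (1*(-¼) + 3)*(-¼)) + 5 = (5 + (-¼ + 3)*(-¼)) + 5 = (5 + (11/4)*(-¼)) + 5 = (5 - 11/16) + 5 = 69/16 + 5 = 149/16 ≈ 9.3125)
(-4/(√(-1 - 1) - 1*(-3))*(-13))*q = (-4/(√(-1 - 1) - 1*(-3))*(-13))*(149/16) = (-4/(√(-2) + 3)*(-13))*(149/16) = (-4/(I*√2 + 3)*(-13))*(149/16) = (-4/(3 + I*√2)*(-13))*(149/16) = (52/(3 + I*√2))*(149/16) = 1937/(4*(3 + I*√2))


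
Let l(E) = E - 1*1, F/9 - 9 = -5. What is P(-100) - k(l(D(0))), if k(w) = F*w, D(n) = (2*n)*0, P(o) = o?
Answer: -64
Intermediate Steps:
F = 36 (F = 81 + 9*(-5) = 81 - 45 = 36)
D(n) = 0
l(E) = -1 + E (l(E) = E - 1 = -1 + E)
k(w) = 36*w
P(-100) - k(l(D(0))) = -100 - 36*(-1 + 0) = -100 - 36*(-1) = -100 - 1*(-36) = -100 + 36 = -64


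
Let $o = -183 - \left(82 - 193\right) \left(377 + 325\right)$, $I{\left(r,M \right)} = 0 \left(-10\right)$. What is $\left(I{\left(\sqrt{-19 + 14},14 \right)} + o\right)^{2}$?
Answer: $6043352121$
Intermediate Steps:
$I{\left(r,M \right)} = 0$
$o = 77739$ ($o = -183 - \left(-111\right) 702 = -183 - -77922 = -183 + 77922 = 77739$)
$\left(I{\left(\sqrt{-19 + 14},14 \right)} + o\right)^{2} = \left(0 + 77739\right)^{2} = 77739^{2} = 6043352121$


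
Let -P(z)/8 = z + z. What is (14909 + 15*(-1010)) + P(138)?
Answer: -2449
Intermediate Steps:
P(z) = -16*z (P(z) = -8*(z + z) = -16*z)
(14909 + 15*(-1010)) + P(138) = (14909 + 15*(-1010)) - 16*138 = (14909 - 15150) - 2208 = -241 - 2208 = -2449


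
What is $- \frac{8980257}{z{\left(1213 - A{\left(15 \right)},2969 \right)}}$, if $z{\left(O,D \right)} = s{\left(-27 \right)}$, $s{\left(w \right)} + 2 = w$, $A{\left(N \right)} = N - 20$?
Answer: $\frac{8980257}{29} \approx 3.0966 \cdot 10^{5}$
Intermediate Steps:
$A{\left(N \right)} = -20 + N$ ($A{\left(N \right)} = N - 20 = -20 + N$)
$s{\left(w \right)} = -2 + w$
$z{\left(O,D \right)} = -29$ ($z{\left(O,D \right)} = -2 - 27 = -29$)
$- \frac{8980257}{z{\left(1213 - A{\left(15 \right)},2969 \right)}} = - \frac{8980257}{-29} = \left(-8980257\right) \left(- \frac{1}{29}\right) = \frac{8980257}{29}$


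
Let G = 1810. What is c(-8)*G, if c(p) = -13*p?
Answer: 188240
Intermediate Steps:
c(-8)*G = -13*(-8)*1810 = 104*1810 = 188240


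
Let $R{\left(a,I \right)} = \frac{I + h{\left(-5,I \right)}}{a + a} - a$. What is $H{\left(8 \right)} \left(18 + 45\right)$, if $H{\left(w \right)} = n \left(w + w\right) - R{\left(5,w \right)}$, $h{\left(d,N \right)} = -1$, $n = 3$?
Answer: $\frac{32949}{10} \approx 3294.9$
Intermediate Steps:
$R{\left(a,I \right)} = - a + \frac{-1 + I}{2 a}$ ($R{\left(a,I \right)} = \frac{I - 1}{a + a} - a = \frac{-1 + I}{2 a} - a = - a + \frac{-1 + I}{2 a}$)
$H{\left(w \right)} = \frac{51}{10} + \frac{59 w}{10}$ ($H{\left(w \right)} = 3 \left(w + w\right) - \frac{-1 + w - 2 \cdot 5^{2}}{2 \cdot 5} = 3 \cdot 2 w - \frac{1}{2} \cdot \frac{1}{5} \left(-1 + w - 50\right) = 6 w - \frac{1}{2} \cdot \frac{1}{5} \left(-1 + w - 50\right) = 6 w - \frac{1}{2} \cdot \frac{1}{5} \left(-51 + w\right) = 6 w - \left(- \frac{51}{10} + \frac{w}{10}\right) = \frac{51}{10} + \frac{59 w}{10}$)
$H{\left(8 \right)} \left(18 + 45\right) = \left(\frac{51}{10} + \frac{59}{10} \cdot 8\right) \left(18 + 45\right) = \left(\frac{51}{10} + \frac{236}{5}\right) 63 = \frac{523}{10} \cdot 63 = \frac{32949}{10}$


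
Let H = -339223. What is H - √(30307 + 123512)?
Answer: -339223 - 27*√211 ≈ -3.3962e+5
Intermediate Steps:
H - √(30307 + 123512) = -339223 - √(30307 + 123512) = -339223 - √153819 = -339223 - 27*√211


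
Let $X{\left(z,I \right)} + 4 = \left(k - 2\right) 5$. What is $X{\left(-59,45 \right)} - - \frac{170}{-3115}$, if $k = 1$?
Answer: $- \frac{5641}{623} \approx -9.0546$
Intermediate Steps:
$X{\left(z,I \right)} = -9$ ($X{\left(z,I \right)} = -4 + \left(1 - 2\right) 5 = -4 - 5 = -9$)
$X{\left(-59,45 \right)} - - \frac{170}{-3115} = -9 - - \frac{170}{-3115} = -9 - \left(-170\right) \left(- \frac{1}{3115}\right) = -9 - \frac{34}{623} = - \frac{5641}{623}$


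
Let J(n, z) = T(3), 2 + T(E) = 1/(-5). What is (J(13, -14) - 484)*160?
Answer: -77792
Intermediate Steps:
T(E) = -11/5 (T(E) = -2 + 1/(-5) = -2 + 1*(-1/5) = -2 - 1/5 = -11/5)
J(n, z) = -11/5
(J(13, -14) - 484)*160 = (-11/5 - 484)*160 = -2431/5*160 = -77792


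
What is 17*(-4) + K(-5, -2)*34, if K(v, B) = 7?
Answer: 170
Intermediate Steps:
17*(-4) + K(-5, -2)*34 = 17*(-4) + 7*34 = -68 + 238 = 170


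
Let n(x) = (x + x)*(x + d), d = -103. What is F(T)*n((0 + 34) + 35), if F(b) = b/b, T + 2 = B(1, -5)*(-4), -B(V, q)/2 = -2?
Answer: -4692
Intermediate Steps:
B(V, q) = 4 (B(V, q) = -2*(-2) = 4)
T = -18 (T = -2 + 4*(-4) = -2 - 16 = -18)
n(x) = 2*x*(-103 + x) (n(x) = (x + x)*(x - 103) = (2*x)*(-103 + x) = 2*x*(-103 + x))
F(b) = 1
F(T)*n((0 + 34) + 35) = 1*(2*((0 + 34) + 35)*(-103 + ((0 + 34) + 35))) = 1*(2*(34 + 35)*(-103 + (34 + 35))) = 1*(2*69*(-103 + 69)) = 1*(2*69*(-34)) = 1*(-4692) = -4692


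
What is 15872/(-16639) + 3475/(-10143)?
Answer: -31258603/24109911 ≈ -1.2965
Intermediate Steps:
15872/(-16639) + 3475/(-10143) = 15872*(-1/16639) + 3475*(-1/10143) = -15872/16639 - 3475/10143 = -31258603/24109911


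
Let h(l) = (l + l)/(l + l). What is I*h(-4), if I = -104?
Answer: -104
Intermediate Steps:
h(l) = 1 (h(l) = (2*l)/((2*l)) = (2*l)*(1/(2*l)) = 1)
I*h(-4) = -104*1 = -104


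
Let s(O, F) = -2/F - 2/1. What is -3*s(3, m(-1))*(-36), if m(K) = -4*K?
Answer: -270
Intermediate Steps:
s(O, F) = -2 - 2/F (s(O, F) = -2/F - 2*1 = -2/F - 2 = -2 - 2/F)
-3*s(3, m(-1))*(-36) = -3*(-2 - 2/((-4*(-1))))*(-36) = -3*(-2 - 2/4)*(-36) = -3*(-2 - 2*¼)*(-36) = -3*(-2 - ½)*(-36) = -3*(-5/2)*(-36) = (15/2)*(-36) = -270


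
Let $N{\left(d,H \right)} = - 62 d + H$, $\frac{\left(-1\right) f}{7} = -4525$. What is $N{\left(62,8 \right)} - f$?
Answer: $-35511$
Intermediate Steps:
$f = 31675$ ($f = \left(-7\right) \left(-4525\right) = 31675$)
$N{\left(d,H \right)} = H - 62 d$
$N{\left(62,8 \right)} - f = \left(8 - 3844\right) - 31675 = -3836 - 31675 = -35511$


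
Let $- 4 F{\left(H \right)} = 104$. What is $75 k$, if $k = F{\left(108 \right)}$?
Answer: $-1950$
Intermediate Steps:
$F{\left(H \right)} = -26$ ($F{\left(H \right)} = \left(- \frac{1}{4}\right) 104 = -26$)
$k = -26$
$75 k = 75 \left(-26\right) = -1950$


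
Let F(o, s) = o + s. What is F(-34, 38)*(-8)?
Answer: -32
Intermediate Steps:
F(-34, 38)*(-8) = (-34 + 38)*(-8) = 4*(-8) = -32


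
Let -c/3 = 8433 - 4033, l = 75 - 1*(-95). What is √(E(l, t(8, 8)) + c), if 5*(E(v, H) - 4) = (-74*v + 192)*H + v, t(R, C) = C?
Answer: I*√824570/5 ≈ 181.61*I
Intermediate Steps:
l = 170 (l = 75 + 95 = 170)
E(v, H) = 4 + v/5 + H*(192 - 74*v)/5 (E(v, H) = 4 + ((-74*v + 192)*H + v)/5 = 4 + ((192 - 74*v)*H + v)/5 = 4 + (H*(192 - 74*v) + v)/5 = 4 + (v + H*(192 - 74*v))/5 = 4 + (v/5 + H*(192 - 74*v)/5) = 4 + v/5 + H*(192 - 74*v)/5)
c = -13200 (c = -3*(8433 - 4033) = -3*4400 = -13200)
√(E(l, t(8, 8)) + c) = √((4 + (⅕)*170 + (192/5)*8 - 74/5*8*170) - 13200) = √((4 + 34 + 1536/5 - 20128) - 13200) = √(-98914/5 - 13200) = √(-164914/5) = I*√824570/5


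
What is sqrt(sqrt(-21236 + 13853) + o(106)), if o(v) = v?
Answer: sqrt(106 + I*sqrt(7383)) ≈ 11.01 + 3.902*I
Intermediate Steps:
sqrt(sqrt(-21236 + 13853) + o(106)) = sqrt(sqrt(-21236 + 13853) + 106) = sqrt(sqrt(-7383) + 106) = sqrt(I*sqrt(7383) + 106) = sqrt(106 + I*sqrt(7383))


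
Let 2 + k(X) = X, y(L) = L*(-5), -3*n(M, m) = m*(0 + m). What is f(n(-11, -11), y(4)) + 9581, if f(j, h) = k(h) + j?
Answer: 28556/3 ≈ 9518.7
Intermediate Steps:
n(M, m) = -m²/3 (n(M, m) = -m*(0 + m)/3 = -m*m/3 = -m²/3)
y(L) = -5*L
k(X) = -2 + X
f(j, h) = -2 + h + j (f(j, h) = (-2 + h) + j = -2 + h + j)
f(n(-11, -11), y(4)) + 9581 = (-2 - 5*4 - ⅓*(-11)²) + 9581 = (-2 - 20 - ⅓*121) + 9581 = (-2 - 20 - 121/3) + 9581 = -187/3 + 9581 = 28556/3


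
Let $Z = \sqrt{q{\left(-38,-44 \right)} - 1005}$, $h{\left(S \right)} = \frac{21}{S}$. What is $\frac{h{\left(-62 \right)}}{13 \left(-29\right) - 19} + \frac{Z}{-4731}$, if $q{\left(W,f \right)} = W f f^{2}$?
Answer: $\frac{7}{8184} - \frac{\sqrt{3235987}}{4731} \approx -0.37938$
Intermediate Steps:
$q{\left(W,f \right)} = W f^{3}$
$Z = \sqrt{3235987}$ ($Z = \sqrt{- 38 \left(-44\right)^{3} - 1005} = \sqrt{\left(-38\right) \left(-85184\right) - 1005} = \sqrt{3236992 - 1005} = \sqrt{3235987} \approx 1798.9$)
$\frac{h{\left(-62 \right)}}{13 \left(-29\right) - 19} + \frac{Z}{-4731} = \frac{21 \frac{1}{-62}}{13 \left(-29\right) - 19} + \frac{\sqrt{3235987}}{-4731} = \frac{21 \left(- \frac{1}{62}\right)}{-377 - 19} + \sqrt{3235987} \left(- \frac{1}{4731}\right) = - \frac{21}{62 \left(-396\right)} - \frac{\sqrt{3235987}}{4731} = \left(- \frac{21}{62}\right) \left(- \frac{1}{396}\right) - \frac{\sqrt{3235987}}{4731} = \frac{7}{8184} - \frac{\sqrt{3235987}}{4731}$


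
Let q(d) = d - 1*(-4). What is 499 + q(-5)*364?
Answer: 135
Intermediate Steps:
q(d) = 4 + d (q(d) = d + 4 = 4 + d)
499 + q(-5)*364 = 499 + (4 - 5)*364 = 499 - 1*364 = 499 - 364 = 135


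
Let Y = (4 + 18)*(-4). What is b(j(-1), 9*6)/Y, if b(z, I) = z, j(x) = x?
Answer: 1/88 ≈ 0.011364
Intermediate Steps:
Y = -88 (Y = 22*(-4) = -88)
b(j(-1), 9*6)/Y = -1/(-88) = -1*(-1/88) = 1/88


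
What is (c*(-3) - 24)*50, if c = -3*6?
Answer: 1500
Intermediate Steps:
c = -18
(c*(-3) - 24)*50 = (-18*(-3) - 24)*50 = (54 - 24)*50 = 30*50 = 1500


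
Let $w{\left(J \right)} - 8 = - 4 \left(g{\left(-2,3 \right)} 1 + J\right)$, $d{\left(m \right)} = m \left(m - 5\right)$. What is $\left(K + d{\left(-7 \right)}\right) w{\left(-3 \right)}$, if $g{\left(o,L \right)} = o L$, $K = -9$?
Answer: $3300$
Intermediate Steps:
$d{\left(m \right)} = m \left(-5 + m\right)$
$g{\left(o,L \right)} = L o$
$w{\left(J \right)} = 32 - 4 J$ ($w{\left(J \right)} = 8 - 4 \left(3 \left(-2\right) 1 + J\right) = 8 - 4 \left(\left(-6\right) 1 + J\right) = 8 - 4 \left(-6 + J\right) = 8 - \left(-24 + 4 J\right) = 32 - 4 J$)
$\left(K + d{\left(-7 \right)}\right) w{\left(-3 \right)} = \left(-9 - 7 \left(-5 - 7\right)\right) \left(32 - -12\right) = \left(-9 - -84\right) \left(32 + 12\right) = \left(-9 + 84\right) 44 = 75 \cdot 44 = 3300$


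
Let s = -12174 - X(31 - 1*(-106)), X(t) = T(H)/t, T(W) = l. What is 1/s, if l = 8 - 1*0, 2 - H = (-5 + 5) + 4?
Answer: -137/1667846 ≈ -8.2142e-5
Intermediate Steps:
H = -2 (H = 2 - ((-5 + 5) + 4) = 2 - (0 + 4) = 2 - 1*4 = 2 - 4 = -2)
l = 8 (l = 8 + 0 = 8)
T(W) = 8
X(t) = 8/t
s = -1667846/137 (s = -12174 - 8/(31 - 1*(-106)) = -12174 - 8/(31 + 106) = -12174 - 8/137 = -1667846/137 ≈ -12174.)
1/s = 1/(-1667846/137) = -137/1667846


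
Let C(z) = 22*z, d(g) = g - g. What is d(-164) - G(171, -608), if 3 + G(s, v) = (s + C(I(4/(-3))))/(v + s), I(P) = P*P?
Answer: 13690/3933 ≈ 3.4808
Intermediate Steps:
I(P) = P²
d(g) = 0
G(s, v) = -3 + (352/9 + s)/(s + v) (G(s, v) = -3 + (s + 22*(4/(-3))²)/(v + s) = -3 + (s + 22*(4*(-⅓))²)/(s + v) = -3 + (s + 22*(-4/3)²)/(s + v) = -3 + (s + 22*(16/9))/(s + v) = -3 + (s + 352/9)/(s + v) = -3 + (352/9 + s)/(s + v))
d(-164) - G(171, -608) = 0 - (352/9 - 3*(-608) - 2*171)/(171 - 608) = 0 - (352/9 + 1824 - 342)/(-437) = 0 - (-1)*13690/(437*9) = 0 - 1*(-13690/3933) = 0 + 13690/3933 = 13690/3933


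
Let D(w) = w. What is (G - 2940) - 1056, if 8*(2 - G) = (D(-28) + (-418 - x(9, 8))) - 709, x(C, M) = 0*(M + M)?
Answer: -30797/8 ≈ -3849.6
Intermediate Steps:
x(C, M) = 0 (x(C, M) = 0*(2*M) = 0)
G = 1171/8 (G = 2 - ((-28 + (-418 - 1*0)) - 709)/8 = 2 - ((-28 + (-418 + 0)) - 709)/8 = 2 - ((-28 - 418) - 709)/8 = 2 - (-446 - 709)/8 = 2 - ⅛*(-1155) = 2 + 1155/8 = 1171/8 ≈ 146.38)
(G - 2940) - 1056 = (1171/8 - 2940) - 1056 = -22349/8 - 1056 = -30797/8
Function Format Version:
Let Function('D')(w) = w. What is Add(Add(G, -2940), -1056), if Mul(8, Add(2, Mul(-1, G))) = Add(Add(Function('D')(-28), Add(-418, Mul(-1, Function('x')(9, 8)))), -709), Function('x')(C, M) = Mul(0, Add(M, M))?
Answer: Rational(-30797, 8) ≈ -3849.6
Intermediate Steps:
Function('x')(C, M) = 0 (Function('x')(C, M) = Mul(0, Mul(2, M)) = 0)
G = Rational(1171, 8) (G = Add(2, Mul(Rational(-1, 8), Add(Add(-28, Add(-418, Mul(-1, 0))), -709))) = Add(2, Mul(Rational(-1, 8), Add(Add(-28, Add(-418, 0)), -709))) = Add(2, Mul(Rational(-1, 8), Add(Add(-28, -418), -709))) = Add(2, Mul(Rational(-1, 8), Add(-446, -709))) = Add(2, Mul(Rational(-1, 8), -1155)) = Add(2, Rational(1155, 8)) = Rational(1171, 8) ≈ 146.38)
Add(Add(G, -2940), -1056) = Add(Add(Rational(1171, 8), -2940), -1056) = Add(Rational(-22349, 8), -1056) = Rational(-30797, 8)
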